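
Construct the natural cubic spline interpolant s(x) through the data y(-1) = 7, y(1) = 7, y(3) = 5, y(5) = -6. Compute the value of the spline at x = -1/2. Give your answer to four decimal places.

6.9844

Let m_i = s''(x_i). Step sizes h_i = 2, 2, 2; slopes of the chords Δ_i = (y_(i+1) - y_i)/h_i = 0, -1, -11/2.
  2·m_0 + 8·m_1 + 2·m_2 = 6(Δ_1 - Δ_0) = -6
  2·m_1 + 8·m_2 + 2·m_3 = 6(Δ_2 - Δ_1) = -27
Natural end conditions: m_0 = m_3 = 0.
Solving: m_0 = 0, m_1 = 1/10, m_2 = -17/5, m_3 = 0.
On [-1, 1], s(x) = 7 - 1/30·(x + 1) + 0·(x + 1)² + 1/120·(x + 1)³.
With (x + 1) = 1/2: s(-1/2) = 447/64.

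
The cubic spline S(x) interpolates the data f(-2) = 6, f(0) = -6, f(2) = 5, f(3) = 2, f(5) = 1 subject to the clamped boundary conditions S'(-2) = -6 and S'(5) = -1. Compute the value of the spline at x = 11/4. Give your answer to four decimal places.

With σ_i denoting the second derivative at x_i, h_i = 2, 2, 1, 2, and Δ_i = (y_(i+1) − y_i)/h_i = -6, 11/2, -3, -1/2:
  2·σ_0 + 8·σ_1 + 2·σ_2 = 6(Δ_1 - Δ_0) = 69
  2·σ_1 + 6·σ_2 + 1·σ_3 = 6(Δ_2 - Δ_1) = -51
  1·σ_2 + 6·σ_3 + 2·σ_4 = 6(Δ_3 - Δ_2) = 15
Clamped end conditions give two more equations: 2h_0·σ_0 + h_0·σ_1 = 6(Δ_0 - S'(-2)) = 0 and h_3·σ_3 + 2h_3·σ_4 = 6(S'(5) - Δ_3) = -3.
Forward elimination and back-substitution give σ_0 = -424/61, σ_1 = 848/61, σ_2 = -1727/122, σ_3 = 374/61, σ_4 = -931/244.
On [2, 3], S(x) = 5 + 85/122·(x - 2) - 1727/244·(x - 2)² + 825/244·(x - 2)³.
With (x - 2) = 3/4: S(11/4) = 46343/15616.

2.9677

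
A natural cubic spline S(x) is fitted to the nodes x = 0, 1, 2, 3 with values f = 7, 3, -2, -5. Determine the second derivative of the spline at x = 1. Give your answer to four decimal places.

Let m_i = S''(x_i). Step sizes h_i = 1, 1, 1; slopes of the chords Δ_i = (y_(i+1) - y_i)/h_i = -4, -5, -3.
  1·m_0 + 4·m_1 + 1·m_2 = 6(Δ_1 - Δ_0) = -6
  1·m_1 + 4·m_2 + 1·m_3 = 6(Δ_2 - Δ_1) = 12
Natural end conditions: m_0 = m_3 = 0.
Forward elimination and back-substitution give m_0 = 0, m_1 = -12/5, m_2 = 18/5, m_3 = 0.

-2.4000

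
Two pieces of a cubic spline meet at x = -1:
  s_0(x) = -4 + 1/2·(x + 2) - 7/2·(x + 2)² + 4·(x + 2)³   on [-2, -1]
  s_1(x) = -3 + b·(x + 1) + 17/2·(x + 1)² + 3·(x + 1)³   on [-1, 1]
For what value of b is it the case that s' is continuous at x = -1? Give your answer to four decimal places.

s_0'(x) = 1/2 - 7·(x + 2) + 12·(x + 2)², so s_0'(-1) = 11/2. On the right, s_1'(-1) = b, so b = 11/2.

5.5000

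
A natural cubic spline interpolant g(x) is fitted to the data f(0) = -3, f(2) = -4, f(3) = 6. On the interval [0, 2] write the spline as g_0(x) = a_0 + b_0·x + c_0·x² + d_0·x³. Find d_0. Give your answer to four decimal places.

With M_i denoting the second derivative at x_i, h_i = 2, 1, and Δ_i = (y_(i+1) − y_i)/h_i = -1/2, 10:
  2·M_0 + 6·M_1 + 1·M_2 = 6(Δ_1 - Δ_0) = 63
Natural end conditions: M_0 = M_2 = 0.
Solving the tridiagonal system: M_0 = 0, M_1 = 21/2, M_2 = 0.
On [0, 2], with g_0(x) = a_0 + b_0·x + c_0·x² + d_0·x³: c_0 = M_0/2 = 0, d_0 = (M_1 - M_0)/(6h_0) = 7/8, b_0 = Δ_0 - h_0(2M_0 + M_1)/6 = -4.

0.8750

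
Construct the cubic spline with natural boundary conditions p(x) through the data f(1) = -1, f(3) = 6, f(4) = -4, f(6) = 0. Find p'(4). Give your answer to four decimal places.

-7.7714

Write M_i for p''(x_i). With h_i = 2, 1, 2 and divided differences Δ_i = 7/2, -10, 2, the continuity of p' gives the tridiagonal system
  2·M_0 + 6·M_1 + 1·M_2 = 6(Δ_1 - Δ_0) = -81
  1·M_1 + 6·M_2 + 2·M_3 = 6(Δ_2 - Δ_1) = 72
Natural end conditions: M_0 = M_3 = 0.
Solving: M_0 = 0, M_1 = -558/35, M_2 = 513/35, M_3 = 0.
On [4, 6], p'(x) = b_2 + 2c_2·(x - 4) + 3d_2·(x - 4)² with b_2 = Δ_2 - h_2(2M_2 + M_3)/6 = -272/35, c_2 = M_2/2 = 513/70, d_2 = (M_3 - M_2)/(6h_2) = -171/140. So p'(4) = -272/35.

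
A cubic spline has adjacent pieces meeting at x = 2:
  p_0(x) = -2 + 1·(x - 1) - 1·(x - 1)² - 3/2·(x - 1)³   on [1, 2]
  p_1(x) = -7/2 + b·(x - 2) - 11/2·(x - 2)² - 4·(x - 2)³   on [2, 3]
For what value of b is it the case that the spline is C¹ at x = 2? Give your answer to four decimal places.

p_0'(x) = 1 - 2·(x - 1) - 9/2·(x - 1)², so p_0'(2) = -11/2. On the right, p_1'(2) = b, so b = -11/2.

-5.5000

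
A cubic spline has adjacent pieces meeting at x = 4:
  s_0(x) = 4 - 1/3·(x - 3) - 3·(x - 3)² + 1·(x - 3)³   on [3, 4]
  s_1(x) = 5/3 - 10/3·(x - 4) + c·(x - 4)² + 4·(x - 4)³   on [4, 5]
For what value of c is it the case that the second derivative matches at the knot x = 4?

s_0''(x) = -6 + 6·(x - 3), so s_0''(4) = 0. On the right, s_1''(4) = 2c, so c = 0.

0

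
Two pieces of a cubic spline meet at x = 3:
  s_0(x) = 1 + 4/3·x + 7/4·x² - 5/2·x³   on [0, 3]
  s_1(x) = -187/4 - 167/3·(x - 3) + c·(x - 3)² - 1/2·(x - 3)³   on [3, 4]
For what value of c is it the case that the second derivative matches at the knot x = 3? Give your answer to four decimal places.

s_0''(x) = 7/2 - 15·x, so s_0''(3) = -83/2. On the right, s_1''(3) = 2c, so c = -83/4.

-20.7500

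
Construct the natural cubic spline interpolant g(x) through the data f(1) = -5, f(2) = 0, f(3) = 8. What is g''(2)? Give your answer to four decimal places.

4.5000

With σ_i denoting the second derivative at x_i, h_i = 1, 1, and Δ_i = (y_(i+1) − y_i)/h_i = 5, 8:
  1·σ_0 + 4·σ_1 + 1·σ_2 = 6(Δ_1 - Δ_0) = 18
Natural end conditions: σ_0 = σ_2 = 0.
Solving: σ_0 = 0, σ_1 = 9/2, σ_2 = 0.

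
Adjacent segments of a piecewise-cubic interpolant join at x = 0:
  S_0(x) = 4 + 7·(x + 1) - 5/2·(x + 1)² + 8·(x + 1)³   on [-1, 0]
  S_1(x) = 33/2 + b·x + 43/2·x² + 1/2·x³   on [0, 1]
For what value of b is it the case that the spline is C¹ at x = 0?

S_0'(x) = 7 - 5·(x + 1) + 24·(x + 1)², so S_0'(0) = 26. On the right, S_1'(0) = b, so b = 26.

26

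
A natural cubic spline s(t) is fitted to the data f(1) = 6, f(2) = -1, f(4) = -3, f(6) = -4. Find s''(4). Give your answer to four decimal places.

-1.2273

Write M_i for s''(x_i). With h_i = 1, 2, 2 and divided differences Δ_i = -7, -1, -1/2, the continuity of s' gives the tridiagonal system
  1·M_0 + 6·M_1 + 2·M_2 = 6(Δ_1 - Δ_0) = 36
  2·M_1 + 8·M_2 + 2·M_3 = 6(Δ_2 - Δ_1) = 3
Natural end conditions: M_0 = M_3 = 0.
Forward elimination and back-substitution give M_0 = 0, M_1 = 141/22, M_2 = -27/22, M_3 = 0.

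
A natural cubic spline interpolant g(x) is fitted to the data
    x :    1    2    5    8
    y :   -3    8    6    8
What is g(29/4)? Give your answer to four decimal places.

Put M_i = g'' at the i-th knot. Here h = (1, 3, 3) and Δ = (11, -2/3, 2/3), so the interior equations h_(i-1)·M_(i-1) + 2(h_(i-1)+h_i)·M_i + h_i·M_(i+1) = 6(Δ_i − Δ_(i-1)) read
  1·M_0 + 8·M_1 + 3·M_2 = 6(Δ_1 - Δ_0) = -70
  3·M_1 + 12·M_2 + 3·M_3 = 6(Δ_2 - Δ_1) = 8
Natural end conditions: M_0 = M_3 = 0.
Solving: M_0 = 0, M_1 = -288/29, M_2 = 274/87, M_3 = 0.
On [5, 8], g(x) = 6 - 72/29·(x - 5) + 137/87·(x - 5)² - 137/783·(x - 5)³.
With (x - 5) = 9/4: g(29/4) = 11865/1856.

6.3928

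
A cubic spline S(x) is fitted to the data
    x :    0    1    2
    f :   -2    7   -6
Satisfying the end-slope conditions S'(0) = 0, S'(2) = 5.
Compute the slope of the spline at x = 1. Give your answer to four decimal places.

-4.2500

Write σ_i for S''(x_i). With h_i = 1, 1 and divided differences Δ_i = 9, -13, the continuity of S' gives the tridiagonal system
  1·σ_0 + 4·σ_1 + 1·σ_2 = 6(Δ_1 - Δ_0) = -132
Clamped end conditions give two more equations: 2h_0·σ_0 + h_0·σ_1 = 6(Δ_0 - S'(0)) = 54 and h_1·σ_1 + 2h_1·σ_2 = 6(S'(2) - Δ_1) = 108.
Solving: σ_0 = 125/2, σ_1 = -71, σ_2 = 179/2.
On [1, 2], S'(x) = b_1 + 2c_1·(x - 1) + 3d_1·(x - 1)² with b_1 = Δ_1 - h_1(2σ_1 + σ_2)/6 = -17/4, c_1 = σ_1/2 = -71/2, d_1 = (σ_2 - σ_1)/(6h_1) = 107/4. So S'(1) = -17/4.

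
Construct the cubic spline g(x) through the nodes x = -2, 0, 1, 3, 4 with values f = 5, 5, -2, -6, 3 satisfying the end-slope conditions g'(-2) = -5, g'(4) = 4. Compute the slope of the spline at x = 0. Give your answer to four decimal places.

Let M_i = g''(x_i). Step sizes h_i = 2, 1, 2, 1; slopes of the chords Δ_i = (y_(i+1) - y_i)/h_i = 0, -7, -2, 9.
  2·M_0 + 6·M_1 + 1·M_2 = 6(Δ_1 - Δ_0) = -42
  1·M_1 + 6·M_2 + 2·M_3 = 6(Δ_2 - Δ_1) = 30
  2·M_2 + 6·M_3 + 1·M_4 = 6(Δ_3 - Δ_2) = 66
Clamped end conditions give two more equations: 2h_0·M_0 + h_0·M_1 = 6(Δ_0 - g'(-2)) = 30 and h_3·M_3 + 2h_3·M_4 = 6(g'(4) - Δ_3) = -30.
Hence M_0 = 833/62, M_1 = -368/31, M_2 = 73/31, M_3 = 430/31, M_4 = -680/31.
On [0, 1], g'(x) = b_1 + 2c_1·x + 3d_1·x² with b_1 = Δ_1 - h_1(2M_1 + M_2)/6 = -213/62, c_1 = M_1/2 = -184/31, d_1 = (M_2 - M_1)/(6h_1) = 147/62. So g'(0) = -213/62.

-3.4355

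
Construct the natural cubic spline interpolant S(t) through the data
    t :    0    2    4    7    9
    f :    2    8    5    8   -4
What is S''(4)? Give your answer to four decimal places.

3.9942

With m_i denoting the second derivative at x_i, h_i = 2, 2, 3, 2, and Δ_i = (y_(i+1) − y_i)/h_i = 3, -3/2, 1, -6:
  2·m_0 + 8·m_1 + 2·m_2 = 6(Δ_1 - Δ_0) = -27
  2·m_1 + 10·m_2 + 3·m_3 = 6(Δ_2 - Δ_1) = 15
  3·m_2 + 10·m_3 + 2·m_4 = 6(Δ_3 - Δ_2) = -42
Natural end conditions: m_0 = m_4 = 0.
Hence m_0 = 0, m_1 = -3009/688, m_2 = 687/172, m_3 = -1857/344, m_4 = 0.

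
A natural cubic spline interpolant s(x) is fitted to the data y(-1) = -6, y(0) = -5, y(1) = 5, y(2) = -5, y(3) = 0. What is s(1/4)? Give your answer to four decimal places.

-2.1066

Put M_i = s'' at the i-th knot. Here h = (1, 1, 1, 1) and Δ = (1, 10, -10, 5), so the interior equations h_(i-1)·M_(i-1) + 2(h_(i-1)+h_i)·M_i + h_i·M_(i+1) = 6(Δ_i − Δ_(i-1)) read
  1·M_0 + 4·M_1 + 1·M_2 = 6(Δ_1 - Δ_0) = 54
  1·M_1 + 4·M_2 + 1·M_3 = 6(Δ_2 - Δ_1) = -120
  1·M_2 + 4·M_3 + 1·M_4 = 6(Δ_3 - Δ_2) = 90
Natural end conditions: M_0 = M_4 = 0.
Hence M_0 = 0, M_1 = 345/14, M_2 = -312/7, M_3 = 471/14, M_4 = 0.
On [0, 1], s(x) = -5 + 129/14·x + 345/28·x² - 323/28·x³.
With x = 1/4: s(1/4) = -3775/1792.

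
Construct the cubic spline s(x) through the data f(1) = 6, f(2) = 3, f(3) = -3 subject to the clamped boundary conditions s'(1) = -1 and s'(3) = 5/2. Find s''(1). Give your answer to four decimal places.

0.2500

With m_i denoting the second derivative at x_i, h_i = 1, 1, and Δ_i = (y_(i+1) − y_i)/h_i = -3, -6:
  1·m_0 + 4·m_1 + 1·m_2 = 6(Δ_1 - Δ_0) = -18
Clamped end conditions give two more equations: 2h_0·m_0 + h_0·m_1 = 6(Δ_0 - s'(1)) = -12 and h_1·m_1 + 2h_1·m_2 = 6(s'(3) - Δ_1) = 51.
Solving the tridiagonal system: m_0 = 1/4, m_1 = -25/2, m_2 = 127/4.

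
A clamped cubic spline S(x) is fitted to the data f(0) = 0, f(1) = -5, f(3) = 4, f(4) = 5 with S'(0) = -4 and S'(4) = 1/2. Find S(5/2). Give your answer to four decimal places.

1.4473

Write m_i for S''(x_i). With h_i = 1, 2, 1 and divided differences Δ_i = -5, 9/2, 1, the continuity of S' gives the tridiagonal system
  1·m_0 + 6·m_1 + 2·m_2 = 6(Δ_1 - Δ_0) = 57
  2·m_1 + 6·m_2 + 1·m_3 = 6(Δ_2 - Δ_1) = -21
Clamped end conditions give two more equations: 2h_0·m_0 + h_0·m_1 = 6(Δ_0 - S'(0)) = -6 and h_2·m_2 + 2h_2·m_3 = 6(S'(4) - Δ_2) = -3.
Solving the tridiagonal system: m_0 = -351/35, m_1 = 492/35, m_2 = -303/35, m_3 = 99/35.
On [1, 3], S(x) = -5 - 139/70·(x - 1) + 246/35·(x - 1)² - 53/28·(x - 1)³.
With (x - 1) = 3/2: S(5/2) = 1621/1120.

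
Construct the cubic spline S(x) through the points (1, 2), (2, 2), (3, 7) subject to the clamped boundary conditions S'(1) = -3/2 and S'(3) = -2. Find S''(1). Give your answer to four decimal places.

-3.2500

Write M_i for S''(x_i). With h_i = 1, 1 and divided differences Δ_i = 0, 5, the continuity of S' gives the tridiagonal system
  1·M_0 + 4·M_1 + 1·M_2 = 6(Δ_1 - Δ_0) = 30
Clamped end conditions give two more equations: 2h_0·M_0 + h_0·M_1 = 6(Δ_0 - S'(1)) = 9 and h_1·M_1 + 2h_1·M_2 = 6(S'(3) - Δ_1) = -42.
Solving: M_0 = -13/4, M_1 = 31/2, M_2 = -115/4.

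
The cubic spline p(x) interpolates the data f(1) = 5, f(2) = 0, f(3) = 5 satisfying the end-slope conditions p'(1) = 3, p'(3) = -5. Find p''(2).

With σ_i denoting the second derivative at x_i, h_i = 1, 1, and Δ_i = (y_(i+1) − y_i)/h_i = -5, 5:
  1·σ_0 + 4·σ_1 + 1·σ_2 = 6(Δ_1 - Δ_0) = 60
Clamped end conditions give two more equations: 2h_0·σ_0 + h_0·σ_1 = 6(Δ_0 - p'(1)) = -48 and h_1·σ_1 + 2h_1·σ_2 = 6(p'(3) - Δ_1) = -60.
Solving the tridiagonal system: σ_0 = -43, σ_1 = 38, σ_2 = -49.

38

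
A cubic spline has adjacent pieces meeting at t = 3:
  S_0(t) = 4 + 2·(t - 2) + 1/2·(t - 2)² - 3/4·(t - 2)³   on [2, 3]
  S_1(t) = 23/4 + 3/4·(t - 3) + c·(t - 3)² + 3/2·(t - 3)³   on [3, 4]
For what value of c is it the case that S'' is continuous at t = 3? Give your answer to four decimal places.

S_0''(t) = 1 - 9/2·(t - 2), so S_0''(3) = -7/2. On the right, S_1''(3) = 2c, so c = -7/4.

-1.7500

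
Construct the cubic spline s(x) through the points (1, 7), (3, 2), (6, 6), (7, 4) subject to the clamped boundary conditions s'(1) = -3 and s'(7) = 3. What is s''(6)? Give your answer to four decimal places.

Let m_i = s''(x_i). Step sizes h_i = 2, 3, 1; slopes of the chords Δ_i = (y_(i+1) - y_i)/h_i = -5/2, 4/3, -2.
  2·m_0 + 10·m_1 + 3·m_2 = 6(Δ_1 - Δ_0) = 23
  3·m_1 + 8·m_2 + 1·m_3 = 6(Δ_2 - Δ_1) = -20
Clamped end conditions give two more equations: 2h_0·m_0 + h_0·m_1 = 6(Δ_0 - s'(1)) = 3 and h_2·m_2 + 2h_2·m_3 = 6(s'(7) - Δ_2) = 30.
Solving the tridiagonal system: m_0 = -119/78, m_1 = 355/78, m_2 = -253/39, m_3 = 1423/78.

-6.4872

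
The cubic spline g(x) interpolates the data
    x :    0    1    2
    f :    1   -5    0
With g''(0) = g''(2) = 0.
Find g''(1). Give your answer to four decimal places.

Let σ_i = g''(x_i). Step sizes h_i = 1, 1; slopes of the chords Δ_i = (y_(i+1) - y_i)/h_i = -6, 5.
  1·σ_0 + 4·σ_1 + 1·σ_2 = 6(Δ_1 - Δ_0) = 66
Natural end conditions: σ_0 = σ_2 = 0.
Hence σ_0 = 0, σ_1 = 33/2, σ_2 = 0.

16.5000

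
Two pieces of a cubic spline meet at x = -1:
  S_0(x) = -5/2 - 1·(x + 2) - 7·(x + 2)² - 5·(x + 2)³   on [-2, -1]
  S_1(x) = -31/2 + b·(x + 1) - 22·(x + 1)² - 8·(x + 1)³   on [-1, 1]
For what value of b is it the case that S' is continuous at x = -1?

S_0'(x) = -1 - 14·(x + 2) - 15·(x + 2)², so S_0'(-1) = -30. On the right, S_1'(-1) = b, so b = -30.

-30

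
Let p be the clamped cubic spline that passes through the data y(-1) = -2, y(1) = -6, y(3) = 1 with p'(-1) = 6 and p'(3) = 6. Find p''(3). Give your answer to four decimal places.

-0.3750

Put M_i = p'' at the i-th knot. Here h = (2, 2) and Δ = (-2, 7/2), so the interior equations h_(i-1)·M_(i-1) + 2(h_(i-1)+h_i)·M_i + h_i·M_(i+1) = 6(Δ_i − Δ_(i-1)) read
  2·M_0 + 8·M_1 + 2·M_2 = 6(Δ_1 - Δ_0) = 33
Clamped end conditions give two more equations: 2h_0·M_0 + h_0·M_1 = 6(Δ_0 - p'(-1)) = -48 and h_1·M_1 + 2h_1·M_2 = 6(p'(3) - Δ_1) = 15.
Solving the tridiagonal system: M_0 = -129/8, M_1 = 33/4, M_2 = -3/8.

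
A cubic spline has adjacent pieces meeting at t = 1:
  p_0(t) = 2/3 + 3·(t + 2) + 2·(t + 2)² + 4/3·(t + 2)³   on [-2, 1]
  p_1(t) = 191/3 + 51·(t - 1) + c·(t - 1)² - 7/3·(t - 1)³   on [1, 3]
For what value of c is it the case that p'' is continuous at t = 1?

14

p_0''(t) = 4 + 8·(t + 2), so p_0''(1) = 28. On the right, p_1''(1) = 2c, so c = 14.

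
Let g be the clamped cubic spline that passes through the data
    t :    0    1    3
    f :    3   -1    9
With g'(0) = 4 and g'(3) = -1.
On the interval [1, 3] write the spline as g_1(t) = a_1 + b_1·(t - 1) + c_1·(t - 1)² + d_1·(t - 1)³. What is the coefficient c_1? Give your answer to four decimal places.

Let m_i = g''(x_i). Step sizes h_i = 1, 2; slopes of the chords Δ_i = (y_(i+1) - y_i)/h_i = -4, 5.
  1·m_0 + 6·m_1 + 2·m_2 = 6(Δ_1 - Δ_0) = 54
Clamped end conditions give two more equations: 2h_0·m_0 + h_0·m_1 = 6(Δ_0 - g'(0)) = -48 and h_1·m_1 + 2h_1·m_2 = 6(g'(3) - Δ_1) = -36.
Solving: m_0 = -104/3, m_1 = 64/3, m_2 = -59/3.
On [1, 3], with g_1(t) = a_1 + b_1·(t - 1) + c_1·(t - 1)² + d_1·(t - 1)³: c_1 = m_1/2 = 32/3, d_1 = (m_2 - m_1)/(6h_1) = -41/12, b_1 = Δ_1 - h_1(2m_1 + m_2)/6 = -8/3.

10.6667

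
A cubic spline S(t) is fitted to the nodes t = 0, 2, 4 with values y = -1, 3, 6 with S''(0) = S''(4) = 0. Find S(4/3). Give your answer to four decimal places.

With M_i denoting the second derivative at x_i, h_i = 2, 2, and Δ_i = (y_(i+1) − y_i)/h_i = 2, 3/2:
  2·M_0 + 8·M_1 + 2·M_2 = 6(Δ_1 - Δ_0) = -3
Natural end conditions: M_0 = M_2 = 0.
Hence M_0 = 0, M_1 = -3/8, M_2 = 0.
On [0, 2], S(t) = -1 + 17/8·t + 0·t² - 1/32·t³.
With t = 4/3: S(4/3) = 95/54.

1.7593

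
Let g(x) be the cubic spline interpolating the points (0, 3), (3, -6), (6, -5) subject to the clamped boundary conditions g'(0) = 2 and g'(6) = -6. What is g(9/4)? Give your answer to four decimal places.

-3.8906

With σ_i denoting the second derivative at x_i, h_i = 3, 3, and Δ_i = (y_(i+1) − y_i)/h_i = -3, 1/3:
  3·σ_0 + 12·σ_1 + 3·σ_2 = 6(Δ_1 - Δ_0) = 20
Clamped end conditions give two more equations: 2h_0·σ_0 + h_0·σ_1 = 6(Δ_0 - g'(0)) = -30 and h_1·σ_1 + 2h_1·σ_2 = 6(g'(6) - Δ_1) = -38.
Solving: σ_0 = -8, σ_1 = 6, σ_2 = -28/3.
On [0, 3], g(x) = 3 + 2·x - 4·x² + 7/9·x³.
With x = 9/4: g(9/4) = -249/64.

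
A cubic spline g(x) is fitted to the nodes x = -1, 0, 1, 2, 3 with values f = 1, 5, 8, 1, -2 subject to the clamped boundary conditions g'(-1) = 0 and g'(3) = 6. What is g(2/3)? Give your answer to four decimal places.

Let σ_i = g''(x_i). Step sizes h_i = 1, 1, 1, 1; slopes of the chords Δ_i = (y_(i+1) - y_i)/h_i = 4, 3, -7, -3.
  1·σ_0 + 4·σ_1 + 1·σ_2 = 6(Δ_1 - Δ_0) = -6
  1·σ_1 + 4·σ_2 + 1·σ_3 = 6(Δ_2 - Δ_1) = -60
  1·σ_2 + 4·σ_3 + 1·σ_4 = 6(Δ_3 - Δ_2) = 24
Clamped end conditions give two more equations: 2h_0·σ_0 + h_0·σ_1 = 6(Δ_0 - g'(-1)) = 24 and h_3·σ_3 + 2h_3·σ_4 = 6(g'(3) - Δ_3) = 54.
Forward elimination and back-substitution give σ_0 = 345/28, σ_1 = -9/14, σ_2 = -63/4, σ_3 = 51/14, σ_4 = 705/28.
On [0, 1], g(x) = 5 + 327/56·x - 9/28·x² - 141/56·x³.
With x = 2/3: g(2/3) = 2017/252.

8.0040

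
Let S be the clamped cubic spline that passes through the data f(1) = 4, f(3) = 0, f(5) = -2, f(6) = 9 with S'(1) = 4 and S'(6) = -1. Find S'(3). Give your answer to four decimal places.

With M_i denoting the second derivative at x_i, h_i = 2, 2, 1, and Δ_i = (y_(i+1) − y_i)/h_i = -2, -1, 11:
  2·M_0 + 8·M_1 + 2·M_2 = 6(Δ_1 - Δ_0) = 6
  2·M_1 + 6·M_2 + 1·M_3 = 6(Δ_2 - Δ_1) = 72
Clamped end conditions give two more equations: 2h_0·M_0 + h_0·M_1 = 6(Δ_0 - S'(1)) = -36 and h_2·M_2 + 2h_2·M_3 = 6(S'(6) - Δ_2) = -72.
Solving the tridiagonal system: M_0 = -179/23, M_1 = -56/23, M_2 = 472/23, M_3 = -1064/23.
On [3, 5], S'(t) = b_1 + 2c_1·(t - 3) + 3d_1·(t - 3)² with b_1 = Δ_1 - h_1(2M_1 + M_2)/6 = -143/23, c_1 = M_1/2 = -28/23, d_1 = (M_2 - M_1)/(6h_1) = 44/23. So S'(3) = -143/23.

-6.2174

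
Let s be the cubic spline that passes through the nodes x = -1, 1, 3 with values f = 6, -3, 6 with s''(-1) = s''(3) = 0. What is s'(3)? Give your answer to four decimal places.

6.7500

Write M_i for s''(x_i). With h_i = 2, 2 and divided differences Δ_i = -9/2, 9/2, the continuity of s' gives the tridiagonal system
  2·M_0 + 8·M_1 + 2·M_2 = 6(Δ_1 - Δ_0) = 54
Natural end conditions: M_0 = M_2 = 0.
Solving: M_0 = 0, M_1 = 27/4, M_2 = 0.
On [1, 3], s'(x) = b_1 + 2c_1·(x - 1) + 3d_1·(x - 1)² with b_1 = Δ_1 - h_1(2M_1 + M_2)/6 = 0, c_1 = M_1/2 = 27/8, d_1 = (M_2 - M_1)/(6h_1) = -9/16. So s'(3) = 27/4.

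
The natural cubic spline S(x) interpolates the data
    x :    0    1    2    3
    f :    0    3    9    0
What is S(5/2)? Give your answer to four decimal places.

6.0750

With M_i denoting the second derivative at x_i, h_i = 1, 1, 1, and Δ_i = (y_(i+1) − y_i)/h_i = 3, 6, -9:
  1·M_0 + 4·M_1 + 1·M_2 = 6(Δ_1 - Δ_0) = 18
  1·M_1 + 4·M_2 + 1·M_3 = 6(Δ_2 - Δ_1) = -90
Natural end conditions: M_0 = M_3 = 0.
Hence M_0 = 0, M_1 = 54/5, M_2 = -126/5, M_3 = 0.
On [2, 3], S(x) = 9 - 3/5·(x - 2) - 63/5·(x - 2)² + 21/5·(x - 2)³.
With (x - 2) = 1/2: S(5/2) = 243/40.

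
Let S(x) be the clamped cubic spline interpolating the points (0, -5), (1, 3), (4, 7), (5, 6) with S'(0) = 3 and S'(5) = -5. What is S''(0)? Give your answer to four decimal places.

19.3016

Let M_i = S''(x_i). Step sizes h_i = 1, 3, 1; slopes of the chords Δ_i = (y_(i+1) - y_i)/h_i = 8, 4/3, -1.
  1·M_0 + 8·M_1 + 3·M_2 = 6(Δ_1 - Δ_0) = -40
  3·M_1 + 8·M_2 + 1·M_3 = 6(Δ_2 - Δ_1) = -14
Clamped end conditions give two more equations: 2h_0·M_0 + h_0·M_1 = 6(Δ_0 - S'(0)) = 30 and h_2·M_2 + 2h_2·M_3 = 6(S'(5) - Δ_2) = -24.
Solving: M_0 = 1216/63, M_1 = -542/63, M_2 = 200/63, M_3 = -856/63.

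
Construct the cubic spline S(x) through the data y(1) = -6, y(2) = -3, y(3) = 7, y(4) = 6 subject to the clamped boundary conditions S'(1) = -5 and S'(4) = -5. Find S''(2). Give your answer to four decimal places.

Put M_i = S'' at the i-th knot. Here h = (1, 1, 1) and Δ = (3, 10, -1), so the interior equations h_(i-1)·M_(i-1) + 2(h_(i-1)+h_i)·M_i + h_i·M_(i+1) = 6(Δ_i − Δ_(i-1)) read
  1·M_0 + 4·M_1 + 1·M_2 = 6(Δ_1 - Δ_0) = 42
  1·M_1 + 4·M_2 + 1·M_3 = 6(Δ_2 - Δ_1) = -66
Clamped end conditions give two more equations: 2h_0·M_0 + h_0·M_1 = 6(Δ_0 - S'(1)) = 48 and h_2·M_2 + 2h_2·M_3 = 6(S'(4) - Δ_2) = -24.
Forward elimination and back-substitution give M_0 = 94/5, M_1 = 52/5, M_2 = -92/5, M_3 = -14/5.

10.4000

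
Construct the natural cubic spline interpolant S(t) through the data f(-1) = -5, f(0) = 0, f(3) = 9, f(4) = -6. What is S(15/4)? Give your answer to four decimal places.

With σ_i denoting the second derivative at x_i, h_i = 1, 3, 1, and Δ_i = (y_(i+1) − y_i)/h_i = 5, 3, -15:
  1·σ_0 + 8·σ_1 + 3·σ_2 = 6(Δ_1 - Δ_0) = -12
  3·σ_1 + 8·σ_2 + 1·σ_3 = 6(Δ_2 - Δ_1) = -108
Natural end conditions: σ_0 = σ_3 = 0.
Solving: σ_0 = 0, σ_1 = 228/55, σ_2 = -828/55, σ_3 = 0.
On [3, 4], S(t) = 9 - 549/55·(t - 3) - 414/55·(t - 3)² + 138/55·(t - 3)³.
With (t - 3) = 3/4: S(15/4) = -585/352.

-1.6619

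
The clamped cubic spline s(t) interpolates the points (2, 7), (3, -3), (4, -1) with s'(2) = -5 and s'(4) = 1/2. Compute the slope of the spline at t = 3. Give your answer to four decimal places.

Write M_i for s''(x_i). With h_i = 1, 1 and divided differences Δ_i = -10, 2, the continuity of s' gives the tridiagonal system
  1·M_0 + 4·M_1 + 1·M_2 = 6(Δ_1 - Δ_0) = 72
Clamped end conditions give two more equations: 2h_0·M_0 + h_0·M_1 = 6(Δ_0 - s'(2)) = -30 and h_1·M_1 + 2h_1·M_2 = 6(s'(4) - Δ_1) = -9.
Hence M_0 = -121/4, M_1 = 61/2, M_2 = -79/4.
On [3, 4], s'(t) = b_1 + 2c_1·(t - 3) + 3d_1·(t - 3)² with b_1 = Δ_1 - h_1(2M_1 + M_2)/6 = -39/8, c_1 = M_1/2 = 61/4, d_1 = (M_2 - M_1)/(6h_1) = -67/8. So s'(3) = -39/8.

-4.8750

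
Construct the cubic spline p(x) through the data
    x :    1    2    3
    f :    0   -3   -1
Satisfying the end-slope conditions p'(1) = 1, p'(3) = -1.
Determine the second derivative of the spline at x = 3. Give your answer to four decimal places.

-17.5000

Put M_i = p'' at the i-th knot. Here h = (1, 1) and Δ = (-3, 2), so the interior equations h_(i-1)·M_(i-1) + 2(h_(i-1)+h_i)·M_i + h_i·M_(i+1) = 6(Δ_i − Δ_(i-1)) read
  1·M_0 + 4·M_1 + 1·M_2 = 6(Δ_1 - Δ_0) = 30
Clamped end conditions give two more equations: 2h_0·M_0 + h_0·M_1 = 6(Δ_0 - p'(1)) = -24 and h_1·M_1 + 2h_1·M_2 = 6(p'(3) - Δ_1) = -18.
Hence M_0 = -41/2, M_1 = 17, M_2 = -35/2.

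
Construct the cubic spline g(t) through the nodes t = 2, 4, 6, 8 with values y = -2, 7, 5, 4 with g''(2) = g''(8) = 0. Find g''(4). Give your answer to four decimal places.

-4.5000

Let M_i = g''(x_i). Step sizes h_i = 2, 2, 2; slopes of the chords Δ_i = (y_(i+1) - y_i)/h_i = 9/2, -1, -1/2.
  2·M_0 + 8·M_1 + 2·M_2 = 6(Δ_1 - Δ_0) = -33
  2·M_1 + 8·M_2 + 2·M_3 = 6(Δ_2 - Δ_1) = 3
Natural end conditions: M_0 = M_3 = 0.
Hence M_0 = 0, M_1 = -9/2, M_2 = 3/2, M_3 = 0.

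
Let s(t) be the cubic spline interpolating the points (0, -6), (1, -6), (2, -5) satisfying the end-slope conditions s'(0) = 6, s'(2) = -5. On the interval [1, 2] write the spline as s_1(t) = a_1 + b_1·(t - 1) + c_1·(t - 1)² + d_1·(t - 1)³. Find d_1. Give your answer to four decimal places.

-6.5000

Let σ_i = s''(x_i). Step sizes h_i = 1, 1; slopes of the chords Δ_i = (y_(i+1) - y_i)/h_i = 0, 1.
  1·σ_0 + 4·σ_1 + 1·σ_2 = 6(Δ_1 - Δ_0) = 6
Clamped end conditions give two more equations: 2h_0·σ_0 + h_0·σ_1 = 6(Δ_0 - s'(0)) = -36 and h_1·σ_1 + 2h_1·σ_2 = 6(s'(2) - Δ_1) = -36.
Hence σ_0 = -25, σ_1 = 14, σ_2 = -25.
On [1, 2], with s_1(t) = a_1 + b_1·(t - 1) + c_1·(t - 1)² + d_1·(t - 1)³: c_1 = σ_1/2 = 7, d_1 = (σ_2 - σ_1)/(6h_1) = -13/2, b_1 = Δ_1 - h_1(2σ_1 + σ_2)/6 = 1/2.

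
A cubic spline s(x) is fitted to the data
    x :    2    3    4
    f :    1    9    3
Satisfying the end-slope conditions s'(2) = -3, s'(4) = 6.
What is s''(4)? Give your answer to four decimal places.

61.5000

With M_i denoting the second derivative at x_i, h_i = 1, 1, and Δ_i = (y_(i+1) − y_i)/h_i = 8, -6:
  1·M_0 + 4·M_1 + 1·M_2 = 6(Δ_1 - Δ_0) = -84
Clamped end conditions give two more equations: 2h_0·M_0 + h_0·M_1 = 6(Δ_0 - s'(2)) = 66 and h_1·M_1 + 2h_1·M_2 = 6(s'(4) - Δ_1) = 72.
Solving: M_0 = 117/2, M_1 = -51, M_2 = 123/2.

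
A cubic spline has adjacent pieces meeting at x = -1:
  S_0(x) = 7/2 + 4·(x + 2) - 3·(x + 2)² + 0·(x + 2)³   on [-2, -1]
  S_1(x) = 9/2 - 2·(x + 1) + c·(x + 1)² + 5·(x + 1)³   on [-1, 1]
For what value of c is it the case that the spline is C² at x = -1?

-3

S_0''(x) = -6 + 0·(x + 2), so S_0''(-1) = -6. On the right, S_1''(-1) = 2c, so c = -3.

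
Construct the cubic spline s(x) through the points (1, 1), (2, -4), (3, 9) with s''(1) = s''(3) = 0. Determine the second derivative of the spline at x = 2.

Put m_i = s'' at the i-th knot. Here h = (1, 1) and Δ = (-5, 13), so the interior equations h_(i-1)·m_(i-1) + 2(h_(i-1)+h_i)·m_i + h_i·m_(i+1) = 6(Δ_i − Δ_(i-1)) read
  1·m_0 + 4·m_1 + 1·m_2 = 6(Δ_1 - Δ_0) = 108
Natural end conditions: m_0 = m_2 = 0.
Solving: m_0 = 0, m_1 = 27, m_2 = 0.

27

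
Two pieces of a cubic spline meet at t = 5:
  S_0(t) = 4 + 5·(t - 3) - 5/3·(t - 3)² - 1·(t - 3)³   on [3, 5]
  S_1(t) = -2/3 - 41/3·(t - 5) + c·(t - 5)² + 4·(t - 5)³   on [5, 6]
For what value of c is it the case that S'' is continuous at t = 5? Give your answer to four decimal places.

S_0''(t) = -10/3 - 6·(t - 3), so S_0''(5) = -46/3. On the right, S_1''(5) = 2c, so c = -23/3.

-7.6667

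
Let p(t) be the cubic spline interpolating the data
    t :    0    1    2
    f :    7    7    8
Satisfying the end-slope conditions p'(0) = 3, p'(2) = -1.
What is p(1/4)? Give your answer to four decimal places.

7.4102

With m_i denoting the second derivative at x_i, h_i = 1, 1, and Δ_i = (y_(i+1) − y_i)/h_i = 0, 1:
  1·m_0 + 4·m_1 + 1·m_2 = 6(Δ_1 - Δ_0) = 6
Clamped end conditions give two more equations: 2h_0·m_0 + h_0·m_1 = 6(Δ_0 - p'(0)) = -18 and h_1·m_1 + 2h_1·m_2 = 6(p'(2) - Δ_1) = -12.
Solving: m_0 = -25/2, m_1 = 7, m_2 = -19/2.
On [0, 1], p(t) = 7 + 3·t - 25/4·t² + 13/4·t³.
With t = 1/4: p(1/4) = 1897/256.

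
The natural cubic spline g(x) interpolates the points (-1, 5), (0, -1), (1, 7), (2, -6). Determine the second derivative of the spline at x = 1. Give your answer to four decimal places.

-39.2000

Let σ_i = g''(x_i). Step sizes h_i = 1, 1, 1; slopes of the chords Δ_i = (y_(i+1) - y_i)/h_i = -6, 8, -13.
  1·σ_0 + 4·σ_1 + 1·σ_2 = 6(Δ_1 - Δ_0) = 84
  1·σ_1 + 4·σ_2 + 1·σ_3 = 6(Δ_2 - Δ_1) = -126
Natural end conditions: σ_0 = σ_3 = 0.
Hence σ_0 = 0, σ_1 = 154/5, σ_2 = -196/5, σ_3 = 0.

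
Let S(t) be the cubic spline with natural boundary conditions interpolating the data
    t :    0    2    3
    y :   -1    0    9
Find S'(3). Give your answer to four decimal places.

10.4167

Put M_i = S'' at the i-th knot. Here h = (2, 1) and Δ = (1/2, 9), so the interior equations h_(i-1)·M_(i-1) + 2(h_(i-1)+h_i)·M_i + h_i·M_(i+1) = 6(Δ_i − Δ_(i-1)) read
  2·M_0 + 6·M_1 + 1·M_2 = 6(Δ_1 - Δ_0) = 51
Natural end conditions: M_0 = M_2 = 0.
Forward elimination and back-substitution give M_0 = 0, M_1 = 17/2, M_2 = 0.
On [2, 3], S'(t) = b_1 + 2c_1·(t - 2) + 3d_1·(t - 2)² with b_1 = Δ_1 - h_1(2M_1 + M_2)/6 = 37/6, c_1 = M_1/2 = 17/4, d_1 = (M_2 - M_1)/(6h_1) = -17/12. So S'(3) = 125/12.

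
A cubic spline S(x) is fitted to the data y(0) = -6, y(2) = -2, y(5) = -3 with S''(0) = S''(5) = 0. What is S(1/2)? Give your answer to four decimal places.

Let m_i = S''(x_i). Step sizes h_i = 2, 3; slopes of the chords Δ_i = (y_(i+1) - y_i)/h_i = 2, -1/3.
  2·m_0 + 10·m_1 + 3·m_2 = 6(Δ_1 - Δ_0) = -14
Natural end conditions: m_0 = m_2 = 0.
Solving the tridiagonal system: m_0 = 0, m_1 = -7/5, m_2 = 0.
On [0, 2], S(x) = -6 + 37/15·x + 0·x² - 7/60·x³.
With x = 1/2: S(1/2) = -153/32.

-4.7813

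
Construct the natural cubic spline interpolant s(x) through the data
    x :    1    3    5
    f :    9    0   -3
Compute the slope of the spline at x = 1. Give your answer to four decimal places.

Write M_i for s''(x_i). With h_i = 2, 2 and divided differences Δ_i = -9/2, -3/2, the continuity of s' gives the tridiagonal system
  2·M_0 + 8·M_1 + 2·M_2 = 6(Δ_1 - Δ_0) = 18
Natural end conditions: M_0 = M_2 = 0.
Hence M_0 = 0, M_1 = 9/4, M_2 = 0.
On [1, 3], s'(x) = b_0 + 2c_0·(x - 1) + 3d_0·(x - 1)² with b_0 = Δ_0 - h_0(2M_0 + M_1)/6 = -21/4, c_0 = M_0/2 = 0, d_0 = (M_1 - M_0)/(6h_0) = 3/16. So s'(1) = -21/4.

-5.2500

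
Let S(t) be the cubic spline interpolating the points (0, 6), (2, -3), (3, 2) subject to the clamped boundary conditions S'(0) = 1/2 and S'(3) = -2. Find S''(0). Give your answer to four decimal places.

-17.8333

Put m_i = S'' at the i-th knot. Here h = (2, 1) and Δ = (-9/2, 5), so the interior equations h_(i-1)·m_(i-1) + 2(h_(i-1)+h_i)·m_i + h_i·m_(i+1) = 6(Δ_i − Δ_(i-1)) read
  2·m_0 + 6·m_1 + 1·m_2 = 6(Δ_1 - Δ_0) = 57
Clamped end conditions give two more equations: 2h_0·m_0 + h_0·m_1 = 6(Δ_0 - S'(0)) = -30 and h_1·m_1 + 2h_1·m_2 = 6(S'(3) - Δ_1) = -42.
Solving: m_0 = -107/6, m_1 = 62/3, m_2 = -94/3.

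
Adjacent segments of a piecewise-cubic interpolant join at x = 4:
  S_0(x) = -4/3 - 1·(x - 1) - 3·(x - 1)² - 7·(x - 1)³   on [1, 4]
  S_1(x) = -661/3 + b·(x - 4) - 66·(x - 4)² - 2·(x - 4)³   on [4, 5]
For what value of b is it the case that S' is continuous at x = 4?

S_0'(x) = -1 - 6·(x - 1) - 21·(x - 1)², so S_0'(4) = -208. On the right, S_1'(4) = b, so b = -208.

-208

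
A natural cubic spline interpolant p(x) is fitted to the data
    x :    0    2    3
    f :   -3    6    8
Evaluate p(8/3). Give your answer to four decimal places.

7.4568

With M_i denoting the second derivative at x_i, h_i = 2, 1, and Δ_i = (y_(i+1) − y_i)/h_i = 9/2, 2:
  2·M_0 + 6·M_1 + 1·M_2 = 6(Δ_1 - Δ_0) = -15
Natural end conditions: M_0 = M_2 = 0.
Hence M_0 = 0, M_1 = -5/2, M_2 = 0.
On [2, 3], p(x) = 6 + 17/6·(x - 2) - 5/4·(x - 2)² + 5/12·(x - 2)³.
With (x - 2) = 2/3: p(8/3) = 604/81.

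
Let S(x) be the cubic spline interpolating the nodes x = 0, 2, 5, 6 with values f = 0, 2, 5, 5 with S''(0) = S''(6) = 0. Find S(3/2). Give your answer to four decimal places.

Put M_i = S'' at the i-th knot. Here h = (2, 3, 1) and Δ = (1, 1, 0), so the interior equations h_(i-1)·M_(i-1) + 2(h_(i-1)+h_i)·M_i + h_i·M_(i+1) = 6(Δ_i − Δ_(i-1)) read
  2·M_0 + 10·M_1 + 3·M_2 = 6(Δ_1 - Δ_0) = 0
  3·M_1 + 8·M_2 + 1·M_3 = 6(Δ_2 - Δ_1) = -6
Natural end conditions: M_0 = M_3 = 0.
Forward elimination and back-substitution give M_0 = 0, M_1 = 18/71, M_2 = -60/71, M_3 = 0.
On [0, 2], S(x) = 0 + 65/71·x + 0·x² + 3/142·x³.
With x = 3/2: S(3/2) = 1641/1136.

1.4445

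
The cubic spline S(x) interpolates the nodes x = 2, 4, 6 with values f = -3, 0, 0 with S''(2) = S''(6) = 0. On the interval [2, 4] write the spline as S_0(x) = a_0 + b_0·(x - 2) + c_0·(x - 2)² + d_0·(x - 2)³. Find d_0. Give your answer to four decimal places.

-0.0938

Write M_i for S''(x_i). With h_i = 2, 2 and divided differences Δ_i = 3/2, 0, the continuity of S' gives the tridiagonal system
  2·M_0 + 8·M_1 + 2·M_2 = 6(Δ_1 - Δ_0) = -9
Natural end conditions: M_0 = M_2 = 0.
Hence M_0 = 0, M_1 = -9/8, M_2 = 0.
On [2, 4], with S_0(x) = a_0 + b_0·(x - 2) + c_0·(x - 2)² + d_0·(x - 2)³: c_0 = M_0/2 = 0, d_0 = (M_1 - M_0)/(6h_0) = -3/32, b_0 = Δ_0 - h_0(2M_0 + M_1)/6 = 15/8.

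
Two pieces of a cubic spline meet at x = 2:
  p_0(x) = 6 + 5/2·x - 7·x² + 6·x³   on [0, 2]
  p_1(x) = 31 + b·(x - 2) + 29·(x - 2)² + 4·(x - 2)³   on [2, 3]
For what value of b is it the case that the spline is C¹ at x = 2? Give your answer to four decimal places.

46.5000

p_0'(x) = 5/2 - 14·x + 18·x², so p_0'(2) = 93/2. On the right, p_1'(2) = b, so b = 93/2.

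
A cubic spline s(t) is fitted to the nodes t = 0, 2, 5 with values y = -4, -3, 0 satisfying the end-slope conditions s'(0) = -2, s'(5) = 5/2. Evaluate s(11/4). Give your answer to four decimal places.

With m_i denoting the second derivative at x_i, h_i = 2, 3, and Δ_i = (y_(i+1) − y_i)/h_i = 1/2, 1:
  2·m_0 + 10·m_1 + 3·m_2 = 6(Δ_1 - Δ_0) = 3
Clamped end conditions give two more equations: 2h_0·m_0 + h_0·m_1 = 6(Δ_0 - s'(0)) = 15 and h_1·m_1 + 2h_1·m_2 = 6(s'(5) - Δ_1) = 9.
Forward elimination and back-substitution give m_0 = 87/20, m_1 = -6/5, m_2 = 21/10.
On [2, 5], s(t) = -3 + 23/20·(t - 2) - 3/5·(t - 2)² + 11/60·(t - 2)³.
With (t - 2) = 3/4: s(11/4) = -3069/1280.

-2.3977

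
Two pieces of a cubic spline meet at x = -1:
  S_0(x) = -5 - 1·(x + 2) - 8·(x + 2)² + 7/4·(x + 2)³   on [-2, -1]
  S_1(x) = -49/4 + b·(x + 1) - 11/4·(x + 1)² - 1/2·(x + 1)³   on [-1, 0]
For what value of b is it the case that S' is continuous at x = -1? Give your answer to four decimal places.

S_0'(x) = -1 - 16·(x + 2) + 21/4·(x + 2)², so S_0'(-1) = -47/4. On the right, S_1'(-1) = b, so b = -47/4.

-11.7500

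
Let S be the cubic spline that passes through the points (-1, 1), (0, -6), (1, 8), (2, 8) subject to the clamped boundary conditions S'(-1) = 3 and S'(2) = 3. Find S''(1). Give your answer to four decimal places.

Put M_i = S'' at the i-th knot. Here h = (1, 1, 1) and Δ = (-7, 14, 0), so the interior equations h_(i-1)·M_(i-1) + 2(h_(i-1)+h_i)·M_i + h_i·M_(i+1) = 6(Δ_i − Δ_(i-1)) read
  1·M_0 + 4·M_1 + 1·M_2 = 6(Δ_1 - Δ_0) = 126
  1·M_1 + 4·M_2 + 1·M_3 = 6(Δ_2 - Δ_1) = -84
Clamped end conditions give two more equations: 2h_0·M_0 + h_0·M_1 = 6(Δ_0 - S'(-1)) = -60 and h_2·M_2 + 2h_2·M_3 = 6(S'(2) - Δ_2) = 18.
Solving: M_0 = -292/5, M_1 = 284/5, M_2 = -214/5, M_3 = 152/5.

-42.8000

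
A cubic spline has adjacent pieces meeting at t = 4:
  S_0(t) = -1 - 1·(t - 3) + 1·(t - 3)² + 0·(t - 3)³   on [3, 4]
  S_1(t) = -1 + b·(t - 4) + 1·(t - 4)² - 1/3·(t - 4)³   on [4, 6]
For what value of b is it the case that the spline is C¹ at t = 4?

1

S_0'(t) = -1 + 2·(t - 3) + 0·(t - 3)², so S_0'(4) = 1. On the right, S_1'(4) = b, so b = 1.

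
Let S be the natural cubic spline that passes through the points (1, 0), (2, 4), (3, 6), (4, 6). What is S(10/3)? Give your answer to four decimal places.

6.1481

With m_i denoting the second derivative at x_i, h_i = 1, 1, 1, and Δ_i = (y_(i+1) − y_i)/h_i = 4, 2, 0:
  1·m_0 + 4·m_1 + 1·m_2 = 6(Δ_1 - Δ_0) = -12
  1·m_1 + 4·m_2 + 1·m_3 = 6(Δ_2 - Δ_1) = -12
Natural end conditions: m_0 = m_3 = 0.
Hence m_0 = 0, m_1 = -12/5, m_2 = -12/5, m_3 = 0.
On [3, 4], S(x) = 6 + 4/5·(x - 3) - 6/5·(x - 3)² + 2/5·(x - 3)³.
With (x - 3) = 1/3: S(10/3) = 166/27.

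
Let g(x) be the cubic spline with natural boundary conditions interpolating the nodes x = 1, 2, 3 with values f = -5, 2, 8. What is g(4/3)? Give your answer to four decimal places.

-2.5926

Put σ_i = g'' at the i-th knot. Here h = (1, 1) and Δ = (7, 6), so the interior equations h_(i-1)·σ_(i-1) + 2(h_(i-1)+h_i)·σ_i + h_i·σ_(i+1) = 6(Δ_i − Δ_(i-1)) read
  1·σ_0 + 4·σ_1 + 1·σ_2 = 6(Δ_1 - Δ_0) = -6
Natural end conditions: σ_0 = σ_2 = 0.
Solving the tridiagonal system: σ_0 = 0, σ_1 = -3/2, σ_2 = 0.
On [1, 2], g(x) = -5 + 29/4·(x - 1) + 0·(x - 1)² - 1/4·(x - 1)³.
With (x - 1) = 1/3: g(4/3) = -70/27.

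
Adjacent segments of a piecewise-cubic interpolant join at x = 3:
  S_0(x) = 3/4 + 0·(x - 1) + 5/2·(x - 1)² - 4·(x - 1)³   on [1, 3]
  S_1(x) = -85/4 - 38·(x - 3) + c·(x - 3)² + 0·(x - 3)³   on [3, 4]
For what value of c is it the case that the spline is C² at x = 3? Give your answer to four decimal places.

-21.5000

S_0''(x) = 5 - 24·(x - 1), so S_0''(3) = -43. On the right, S_1''(3) = 2c, so c = -43/2.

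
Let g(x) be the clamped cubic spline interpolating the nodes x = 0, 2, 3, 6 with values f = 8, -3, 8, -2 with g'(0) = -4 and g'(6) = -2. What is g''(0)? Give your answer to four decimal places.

Put σ_i = g'' at the i-th knot. Here h = (2, 1, 3) and Δ = (-11/2, 11, -10/3), so the interior equations h_(i-1)·σ_(i-1) + 2(h_(i-1)+h_i)·σ_i + h_i·σ_(i+1) = 6(Δ_i − Δ_(i-1)) read
  2·σ_0 + 6·σ_1 + 1·σ_2 = 6(Δ_1 - Δ_0) = 99
  1·σ_1 + 8·σ_2 + 3·σ_3 = 6(Δ_2 - Δ_1) = -86
Clamped end conditions give two more equations: 2h_0·σ_0 + h_0·σ_1 = 6(Δ_0 - g'(0)) = -9 and h_2·σ_2 + 2h_2·σ_3 = 6(g'(6) - Δ_2) = 8.
Solving the tridiagonal system: σ_0 = -201/14, σ_1 = 339/14, σ_2 = -123/7, σ_3 = 425/42.

-14.3571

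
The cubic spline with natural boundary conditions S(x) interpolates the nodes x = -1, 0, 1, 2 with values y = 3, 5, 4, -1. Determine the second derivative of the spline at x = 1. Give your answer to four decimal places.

Write σ_i for S''(x_i). With h_i = 1, 1, 1 and divided differences Δ_i = 2, -1, -5, the continuity of S' gives the tridiagonal system
  1·σ_0 + 4·σ_1 + 1·σ_2 = 6(Δ_1 - Δ_0) = -18
  1·σ_1 + 4·σ_2 + 1·σ_3 = 6(Δ_2 - Δ_1) = -24
Natural end conditions: σ_0 = σ_3 = 0.
Solving: σ_0 = 0, σ_1 = -16/5, σ_2 = -26/5, σ_3 = 0.

-5.2000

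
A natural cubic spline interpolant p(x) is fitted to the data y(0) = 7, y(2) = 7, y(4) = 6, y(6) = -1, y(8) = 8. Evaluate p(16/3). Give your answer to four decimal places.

0.4193

Put M_i = p'' at the i-th knot. Here h = (2, 2, 2, 2) and Δ = (0, -1/2, -7/2, 9/2), so the interior equations h_(i-1)·M_(i-1) + 2(h_(i-1)+h_i)·M_i + h_i·M_(i+1) = 6(Δ_i − Δ_(i-1)) read
  2·M_0 + 8·M_1 + 2·M_2 = 6(Δ_1 - Δ_0) = -3
  2·M_1 + 8·M_2 + 2·M_3 = 6(Δ_2 - Δ_1) = -18
  2·M_2 + 8·M_3 + 2·M_4 = 6(Δ_3 - Δ_2) = 48
Natural end conditions: M_0 = M_4 = 0.
Forward elimination and back-substitution give M_0 = 0, M_1 = 75/112, M_2 = -117/28, M_3 = 789/112, M_4 = 0.
On [4, 6], p(x) = 6 - 49/16·(x - 4) - 117/56·(x - 4)² + 419/448·(x - 4)³.
With (x - 4) = 4/3: p(16/3) = 317/756.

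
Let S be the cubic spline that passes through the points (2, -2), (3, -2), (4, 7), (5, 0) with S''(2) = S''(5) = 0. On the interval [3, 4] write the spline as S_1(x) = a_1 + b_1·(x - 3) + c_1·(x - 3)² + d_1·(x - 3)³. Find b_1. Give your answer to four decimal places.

With M_i denoting the second derivative at x_i, h_i = 1, 1, 1, and Δ_i = (y_(i+1) − y_i)/h_i = 0, 9, -7:
  1·M_0 + 4·M_1 + 1·M_2 = 6(Δ_1 - Δ_0) = 54
  1·M_1 + 4·M_2 + 1·M_3 = 6(Δ_2 - Δ_1) = -96
Natural end conditions: M_0 = M_3 = 0.
Forward elimination and back-substitution give M_0 = 0, M_1 = 104/5, M_2 = -146/5, M_3 = 0.
On [3, 4], with S_1(x) = a_1 + b_1·(x - 3) + c_1·(x - 3)² + d_1·(x - 3)³: c_1 = M_1/2 = 52/5, d_1 = (M_2 - M_1)/(6h_1) = -25/3, b_1 = Δ_1 - h_1(2M_1 + M_2)/6 = 104/15.

6.9333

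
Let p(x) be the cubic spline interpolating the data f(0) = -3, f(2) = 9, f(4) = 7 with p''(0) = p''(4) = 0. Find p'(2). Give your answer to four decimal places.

Write σ_i for p''(x_i). With h_i = 2, 2 and divided differences Δ_i = 6, -1, the continuity of p' gives the tridiagonal system
  2·σ_0 + 8·σ_1 + 2·σ_2 = 6(Δ_1 - Δ_0) = -42
Natural end conditions: σ_0 = σ_2 = 0.
Solving: σ_0 = 0, σ_1 = -21/4, σ_2 = 0.
On [2, 4], p'(x) = b_1 + 2c_1·(x - 2) + 3d_1·(x - 2)² with b_1 = Δ_1 - h_1(2σ_1 + σ_2)/6 = 5/2, c_1 = σ_1/2 = -21/8, d_1 = (σ_2 - σ_1)/(6h_1) = 7/16. So p'(2) = 5/2.

2.5000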